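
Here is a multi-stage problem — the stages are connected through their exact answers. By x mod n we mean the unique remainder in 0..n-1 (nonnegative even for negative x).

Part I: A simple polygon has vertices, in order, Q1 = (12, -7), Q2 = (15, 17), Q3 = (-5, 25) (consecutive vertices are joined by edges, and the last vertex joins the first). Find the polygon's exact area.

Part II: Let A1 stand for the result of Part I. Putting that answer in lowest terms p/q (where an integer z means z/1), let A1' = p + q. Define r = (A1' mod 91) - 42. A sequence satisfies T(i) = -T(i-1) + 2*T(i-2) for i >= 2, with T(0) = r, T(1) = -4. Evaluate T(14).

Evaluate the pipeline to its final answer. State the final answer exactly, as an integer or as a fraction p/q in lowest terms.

Part I: cross terms: (12*17 - 15*-7)=309, (15*25 - -5*17)=460, (-5*-7 - 12*25)=-265; twice the area = |504| = 504; area = 252; answer 252
Part II: A1 = 252; threaded value p + q = 253; r = 29; T(2) = -1*(-4) + 2*(29) = 62; iterating: T(2)=62, T(3)=-70, T(4)=194, T(5)=-334, T(6)=722, T(7)=-1390, T(8)=2834, T(9)=-5614, T(10)=11282, T(11)=-22510, T(12)=45074, T(13)=-90094, T(14)=180242; answer 180242

180242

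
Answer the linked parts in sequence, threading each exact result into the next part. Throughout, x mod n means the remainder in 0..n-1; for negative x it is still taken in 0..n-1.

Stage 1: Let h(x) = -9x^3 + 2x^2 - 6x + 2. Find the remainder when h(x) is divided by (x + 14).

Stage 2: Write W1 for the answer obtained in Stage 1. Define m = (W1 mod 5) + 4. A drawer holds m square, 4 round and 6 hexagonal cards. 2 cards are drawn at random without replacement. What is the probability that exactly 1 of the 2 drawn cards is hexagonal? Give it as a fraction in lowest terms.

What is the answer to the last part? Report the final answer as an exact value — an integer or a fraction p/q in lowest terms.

Stage 1: remainder = value at the root: -9*(-14)^3 + 2*(-14)^2 - 6*(-14)^1 + 2 = (24696) + (392) + (84) + (2) = 25174; answer 25174
Stage 2: W1 = 25174; m = 8; total draws C(18,2) = 153; favorable C(6,1)*C(12,1) = 72; P = 8/17; answer 8/17

8/17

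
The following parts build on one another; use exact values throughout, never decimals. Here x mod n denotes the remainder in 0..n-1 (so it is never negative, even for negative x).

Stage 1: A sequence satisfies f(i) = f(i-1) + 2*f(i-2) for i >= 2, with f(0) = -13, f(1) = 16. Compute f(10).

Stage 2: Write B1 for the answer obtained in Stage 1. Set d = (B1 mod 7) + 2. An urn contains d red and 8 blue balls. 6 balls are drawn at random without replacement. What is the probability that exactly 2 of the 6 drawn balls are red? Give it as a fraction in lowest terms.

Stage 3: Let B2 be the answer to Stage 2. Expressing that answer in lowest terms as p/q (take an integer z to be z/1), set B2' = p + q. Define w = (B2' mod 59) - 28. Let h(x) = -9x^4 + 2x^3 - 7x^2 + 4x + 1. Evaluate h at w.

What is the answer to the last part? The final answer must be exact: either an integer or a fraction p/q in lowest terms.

-191135

Stage 1: f(2) = 1*(16) + 2*(-13) = -10; iterating: f(2)=-10, f(3)=22, f(4)=2, f(5)=46, f(6)=50, f(7)=142, f(8)=242, f(9)=526, f(10)=1010; answer 1010
Stage 2: B1 = 1010; d = 4; total draws C(12,6) = 924; favorable C(4,2)*C(8,4) = 420; P = 5/11; answer 5/11
Stage 3: B2 = 5/11; threaded value p + q = 16; w = -12; -9*(-12)^4 + 2*(-12)^3 - 7*(-12)^2 + 4*(-12)^1 + 1 = (-186624) + (-3456) + (-1008) + (-48) + (1) = -191135; answer -191135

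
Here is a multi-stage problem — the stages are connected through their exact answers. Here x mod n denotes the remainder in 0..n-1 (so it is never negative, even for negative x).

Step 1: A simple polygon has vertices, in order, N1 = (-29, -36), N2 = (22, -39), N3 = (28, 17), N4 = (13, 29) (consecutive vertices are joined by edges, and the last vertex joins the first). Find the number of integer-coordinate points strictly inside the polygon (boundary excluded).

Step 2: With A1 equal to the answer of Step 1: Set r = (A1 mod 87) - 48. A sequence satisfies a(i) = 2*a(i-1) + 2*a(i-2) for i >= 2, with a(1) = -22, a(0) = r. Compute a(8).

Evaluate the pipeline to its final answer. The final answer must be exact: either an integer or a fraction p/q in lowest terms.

4560

Step 1: cross terms: (-29*-39 - 22*-36)=1923, (22*17 - 28*-39)=1466, (28*29 - 13*17)=591, (13*-36 - -29*29)=373; twice the area = |4353| = 4353; area = 4353/2; boundary points = 3 + 2 + 3 + 1 = 9; strictly interior points = area - boundary/2 + 1 = 2173; answer 2173
Step 2: A1 = 2173; r = 37; a(2) = 2*(-22) + 2*(37) = 30; iterating: a(2)=30, a(3)=16, a(4)=92, a(5)=216, a(6)=616, a(7)=1664, a(8)=4560; answer 4560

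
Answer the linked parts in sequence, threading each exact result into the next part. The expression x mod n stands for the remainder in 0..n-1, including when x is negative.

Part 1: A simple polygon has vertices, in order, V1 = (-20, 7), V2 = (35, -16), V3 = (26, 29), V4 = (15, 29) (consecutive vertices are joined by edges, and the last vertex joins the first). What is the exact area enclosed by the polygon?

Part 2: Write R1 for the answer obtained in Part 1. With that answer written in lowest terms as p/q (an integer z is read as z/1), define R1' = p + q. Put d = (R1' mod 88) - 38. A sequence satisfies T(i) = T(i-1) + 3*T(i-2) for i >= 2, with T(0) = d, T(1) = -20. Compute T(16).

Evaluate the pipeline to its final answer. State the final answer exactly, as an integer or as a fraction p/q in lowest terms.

Part 1: cross terms: (-20*-16 - 35*7)=75, (35*29 - 26*-16)=1431, (26*29 - 15*29)=319, (15*7 - -20*29)=685; twice the area = |2510| = 2510; area = 1255; answer 1255
Part 2: R1 = 1255; threaded value p + q = 1256; d = -14; T(2) = 1*(-20) + 3*(-14) = -62; iterating: T(2)=-62, T(3)=-122, T(4)=-308, T(5)=-674, T(6)=-1598, T(7)=-3620, T(8)=-8414, T(9)=-19274, T(10)=-44516, T(11)=-102338, T(12)=-235886, T(13)=-542900, T(14)=-1250558, T(15)=-2879258, T(16)=-6630932; answer -6630932

-6630932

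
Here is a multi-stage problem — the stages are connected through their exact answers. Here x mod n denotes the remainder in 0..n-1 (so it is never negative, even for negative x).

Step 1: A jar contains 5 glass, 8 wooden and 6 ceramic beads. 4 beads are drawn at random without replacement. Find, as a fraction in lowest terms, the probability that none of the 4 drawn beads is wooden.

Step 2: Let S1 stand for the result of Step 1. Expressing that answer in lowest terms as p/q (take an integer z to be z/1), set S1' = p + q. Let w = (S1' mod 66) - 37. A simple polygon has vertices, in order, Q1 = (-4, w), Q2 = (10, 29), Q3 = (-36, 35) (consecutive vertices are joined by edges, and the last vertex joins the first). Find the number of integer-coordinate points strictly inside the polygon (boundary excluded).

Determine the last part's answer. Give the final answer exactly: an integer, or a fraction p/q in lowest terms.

616

Step 1: total draws C(19,4) = 3876; favorable C(11,4) = 330; P = 55/646; answer 55/646
Step 2: S1 = 55/646; threaded value p + q = 701; w = 4; cross terms: (-4*29 - 10*4)=-156, (10*35 - -36*29)=1394, (-36*4 - -4*35)=-4; twice the area = |1234| = 1234; area = 617; boundary points = 1 + 2 + 1 = 4; strictly interior points = area - boundary/2 + 1 = 616; answer 616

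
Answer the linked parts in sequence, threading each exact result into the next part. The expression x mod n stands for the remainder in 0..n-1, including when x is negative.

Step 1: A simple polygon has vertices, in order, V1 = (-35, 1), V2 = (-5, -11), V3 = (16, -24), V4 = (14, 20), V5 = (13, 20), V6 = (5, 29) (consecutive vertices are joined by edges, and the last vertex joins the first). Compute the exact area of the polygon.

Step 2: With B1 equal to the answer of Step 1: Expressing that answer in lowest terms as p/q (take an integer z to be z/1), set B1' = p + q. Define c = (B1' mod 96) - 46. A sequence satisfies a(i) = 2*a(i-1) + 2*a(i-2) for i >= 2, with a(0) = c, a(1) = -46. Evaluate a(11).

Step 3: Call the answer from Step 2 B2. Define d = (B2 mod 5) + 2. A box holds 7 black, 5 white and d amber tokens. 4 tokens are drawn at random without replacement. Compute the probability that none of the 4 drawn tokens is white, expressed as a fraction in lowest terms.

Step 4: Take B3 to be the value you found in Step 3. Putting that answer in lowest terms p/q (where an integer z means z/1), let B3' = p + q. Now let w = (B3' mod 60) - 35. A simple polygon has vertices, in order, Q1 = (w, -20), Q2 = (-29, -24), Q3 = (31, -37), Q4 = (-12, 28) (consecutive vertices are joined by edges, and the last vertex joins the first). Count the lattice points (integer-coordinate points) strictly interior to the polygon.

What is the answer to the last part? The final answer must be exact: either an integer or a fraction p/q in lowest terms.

1466

Step 1: cross terms: (-35*-11 - -5*1)=390, (-5*-24 - 16*-11)=296, (16*20 - 14*-24)=656, (14*20 - 13*20)=20, (13*29 - 5*20)=277, (5*1 - -35*29)=1020; twice the area = |2659| = 2659; area = 2659/2; answer 2659/2
Step 2: B1 = 2659/2; threaded value p + q = 2661; c = 23; a(2) = 2*(-46) + 2*(23) = -46; iterating: a(2)=-46, a(3)=-184, a(4)=-460, a(5)=-1288, a(6)=-3496, a(7)=-9568, a(8)=-26128, a(9)=-71392, a(10)=-195040, a(11)=-532864; answer -532864
Step 3: B2 = -532864; d = 3; total draws C(15,4) = 1365; favorable C(10,4) = 210; P = 2/13; answer 2/13
Step 4: B3 = 2/13; threaded value p + q = 15; w = -20; cross terms: (-20*-24 - -29*-20)=-100, (-29*-37 - 31*-24)=1817, (31*28 - -12*-37)=424, (-12*-20 - -20*28)=800; twice the area = |2941| = 2941; area = 2941/2; boundary points = 1 + 1 + 1 + 8 = 11; strictly interior points = area - boundary/2 + 1 = 1466; answer 1466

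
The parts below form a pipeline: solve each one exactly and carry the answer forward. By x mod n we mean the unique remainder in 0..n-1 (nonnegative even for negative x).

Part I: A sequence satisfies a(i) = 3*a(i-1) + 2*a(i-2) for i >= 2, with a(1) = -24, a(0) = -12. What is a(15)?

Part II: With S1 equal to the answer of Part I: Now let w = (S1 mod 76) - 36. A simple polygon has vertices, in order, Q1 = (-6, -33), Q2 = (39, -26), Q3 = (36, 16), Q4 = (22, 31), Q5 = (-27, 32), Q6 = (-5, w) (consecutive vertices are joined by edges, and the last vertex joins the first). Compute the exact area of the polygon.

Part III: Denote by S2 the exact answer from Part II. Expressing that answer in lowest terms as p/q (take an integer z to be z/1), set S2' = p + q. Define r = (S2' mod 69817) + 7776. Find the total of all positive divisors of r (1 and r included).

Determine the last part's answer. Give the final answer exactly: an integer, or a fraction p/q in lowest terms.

Part I: a(2) = 3*(-24) + 2*(-12) = -96; iterating: a(2)=-96, a(3)=-336, a(4)=-1200, a(5)=-4272, a(6)=-15216, a(7)=-54192, a(8)=-193008, a(9)=-687408, a(10)=-2448240, a(11)=-8719536, a(12)=-31055088, a(13)=-110604336, a(14)=-393923184, a(15)=-1402978224; answer -1402978224
Part II: S1 = -1402978224; w = -20; cross terms: (-6*-26 - 39*-33)=1443, (39*16 - 36*-26)=1560, (36*31 - 22*16)=764, (22*32 - -27*31)=1541, (-27*-20 - -5*32)=700, (-5*-33 - -6*-20)=45; twice the area = |6053| = 6053; area = 6053/2; answer 6053/2
Part III: S2 = 6053/2; threaded value p + q = 6055; r = 13831; 13831 is prime, so its only divisors are 1 and 13831; sigma = 1 + 13831 = 13832; answer 13832

13832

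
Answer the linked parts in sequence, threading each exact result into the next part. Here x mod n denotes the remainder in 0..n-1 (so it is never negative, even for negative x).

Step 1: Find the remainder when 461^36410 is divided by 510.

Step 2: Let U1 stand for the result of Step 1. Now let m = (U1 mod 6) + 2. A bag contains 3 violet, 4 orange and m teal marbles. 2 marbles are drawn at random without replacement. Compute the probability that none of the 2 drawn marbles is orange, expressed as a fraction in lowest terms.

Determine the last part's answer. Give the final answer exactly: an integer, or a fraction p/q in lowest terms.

1/3

Step 1: squarings mod 510: 461^1=461, 461^2=361, 461^4=271, 461^8=1, 461^16=1, 461^32=1, 461^64=1, 461^128=1, 461^256=1, 461^512=1, 461^1024=1, 461^2048=1, 461^4096=1, 461^8192=1, 461^16384=1, 461^32768=1; 461^36410 = 461^2 * 461^8 * 461^16 * 461^32 * 461^512 * 461^1024 * 461^2048 * 461^32768 = 361 (mod 510); answer 361
Step 2: U1 = 361; m = 3; total draws C(10,2) = 45; favorable C(6,2) = 15; P = 1/3; answer 1/3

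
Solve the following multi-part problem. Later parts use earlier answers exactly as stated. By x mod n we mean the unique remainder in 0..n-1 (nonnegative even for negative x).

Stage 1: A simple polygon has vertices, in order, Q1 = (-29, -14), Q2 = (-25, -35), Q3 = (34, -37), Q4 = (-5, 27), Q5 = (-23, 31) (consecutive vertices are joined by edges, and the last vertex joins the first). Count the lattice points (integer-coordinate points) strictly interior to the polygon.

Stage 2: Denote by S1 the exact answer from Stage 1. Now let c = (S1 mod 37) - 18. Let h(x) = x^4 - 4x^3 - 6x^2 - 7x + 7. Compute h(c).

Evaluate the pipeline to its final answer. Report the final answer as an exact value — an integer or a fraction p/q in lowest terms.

Stage 1: cross terms: (-29*-35 - -25*-14)=665, (-25*-37 - 34*-35)=2115, (34*27 - -5*-37)=733, (-5*31 - -23*27)=466, (-23*-14 - -29*31)=1221; twice the area = |5200| = 5200; area = 2600; boundary points = 1 + 1 + 1 + 2 + 3 = 8; strictly interior points = area - boundary/2 + 1 = 2597; answer 2597
Stage 2: S1 = 2597; c = -11; 1*(-11)^4 - 4*(-11)^3 - 6*(-11)^2 - 7*(-11)^1 + 7 = (14641) + (5324) + (-726) + (77) + (7) = 19323; answer 19323

19323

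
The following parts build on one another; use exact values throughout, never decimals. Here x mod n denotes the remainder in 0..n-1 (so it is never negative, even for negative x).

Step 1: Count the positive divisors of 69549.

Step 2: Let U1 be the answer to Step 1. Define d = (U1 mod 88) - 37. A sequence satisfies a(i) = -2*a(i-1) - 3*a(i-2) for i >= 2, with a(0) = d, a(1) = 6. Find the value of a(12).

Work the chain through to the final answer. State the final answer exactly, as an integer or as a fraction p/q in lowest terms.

-20121

Step 1: 69549 = 3 * 97 * 239; number of divisors = (1+1) * (1+1) * (1+1) = 8; answer 8
Step 2: U1 = 8; d = -29; a(2) = -2*(6) - 3*(-29) = 75; iterating: a(2)=75, a(3)=-168, a(4)=111, a(5)=282, a(6)=-897, a(7)=948, a(8)=795, a(9)=-4434, a(10)=6483, a(11)=336, a(12)=-20121; answer -20121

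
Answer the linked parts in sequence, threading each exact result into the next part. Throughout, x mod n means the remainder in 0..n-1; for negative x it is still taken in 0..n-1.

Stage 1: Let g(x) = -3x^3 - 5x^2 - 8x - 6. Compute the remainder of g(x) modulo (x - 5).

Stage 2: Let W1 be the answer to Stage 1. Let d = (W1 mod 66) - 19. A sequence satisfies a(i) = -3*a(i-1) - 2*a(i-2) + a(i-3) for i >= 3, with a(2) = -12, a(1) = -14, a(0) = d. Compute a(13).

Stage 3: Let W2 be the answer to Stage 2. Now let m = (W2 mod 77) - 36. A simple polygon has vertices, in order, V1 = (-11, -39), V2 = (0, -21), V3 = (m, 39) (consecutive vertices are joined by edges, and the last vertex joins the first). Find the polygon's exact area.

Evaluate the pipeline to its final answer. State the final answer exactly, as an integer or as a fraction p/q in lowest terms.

Stage 1: remainder = value at the root: -3*(5)^3 - 5*(5)^2 - 8*(5)^1 - 6 = (-375) + (-125) + (-40) + (-6) = -546; answer -546
Stage 2: W1 = -546; d = 29; a(3) = -3*(-12) - 2*(-14) + 1*(29) = 93; iterating: a(3)=93, a(4)=-269, a(5)=609, a(6)=-1196, a(7)=2101, a(8)=-3302, a(9)=4508, a(10)=-4819, a(11)=2139, a(12)=7729, a(13)=-32284; answer -32284
Stage 3: W2 = -32284; m = 20; cross terms: (-11*-21 - 0*-39)=231, (0*39 - 20*-21)=420, (20*-39 - -11*39)=-351; twice the area = |300| = 300; area = 150; answer 150

150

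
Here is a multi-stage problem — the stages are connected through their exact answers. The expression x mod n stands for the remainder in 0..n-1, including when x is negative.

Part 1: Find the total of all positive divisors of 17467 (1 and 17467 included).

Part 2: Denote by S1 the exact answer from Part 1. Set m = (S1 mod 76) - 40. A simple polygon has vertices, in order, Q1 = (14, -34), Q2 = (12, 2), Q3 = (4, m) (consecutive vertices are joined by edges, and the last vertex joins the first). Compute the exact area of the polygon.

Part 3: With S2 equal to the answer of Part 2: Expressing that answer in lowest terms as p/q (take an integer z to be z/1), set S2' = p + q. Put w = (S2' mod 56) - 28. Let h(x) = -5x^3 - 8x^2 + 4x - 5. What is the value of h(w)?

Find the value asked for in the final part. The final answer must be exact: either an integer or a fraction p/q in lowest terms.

Part 1: 17467 is prime, so its only divisors are 1 and 17467; sigma = 1 + 17467 = 17468; answer 17468
Part 2: S1 = 17468; m = 24; cross terms: (14*2 - 12*-34)=436, (12*24 - 4*2)=280, (4*-34 - 14*24)=-472; twice the area = |244| = 244; area = 122; answer 122
Part 3: S2 = 122; threaded value p + q = 123; w = -17; -5*(-17)^3 - 8*(-17)^2 + 4*(-17)^1 - 5 = (24565) + (-2312) + (-68) + (-5) = 22180; answer 22180

22180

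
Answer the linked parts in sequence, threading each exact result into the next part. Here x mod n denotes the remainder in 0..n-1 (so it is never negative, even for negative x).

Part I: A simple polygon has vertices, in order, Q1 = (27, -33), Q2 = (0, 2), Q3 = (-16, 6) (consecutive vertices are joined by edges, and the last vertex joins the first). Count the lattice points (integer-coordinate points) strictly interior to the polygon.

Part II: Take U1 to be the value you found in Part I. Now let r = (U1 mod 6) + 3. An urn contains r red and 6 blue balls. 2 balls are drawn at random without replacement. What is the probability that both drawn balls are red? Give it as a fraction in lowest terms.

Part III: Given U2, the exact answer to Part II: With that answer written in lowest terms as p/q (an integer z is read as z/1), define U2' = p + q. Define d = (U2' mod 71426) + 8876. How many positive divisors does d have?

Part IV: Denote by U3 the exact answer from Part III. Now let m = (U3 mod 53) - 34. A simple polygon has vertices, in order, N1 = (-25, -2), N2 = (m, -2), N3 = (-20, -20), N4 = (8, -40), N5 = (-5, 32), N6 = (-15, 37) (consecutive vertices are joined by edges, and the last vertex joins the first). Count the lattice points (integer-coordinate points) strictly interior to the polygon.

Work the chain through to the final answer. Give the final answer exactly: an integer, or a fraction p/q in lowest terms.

Part I: cross terms: (27*2 - 0*-33)=54, (0*6 - -16*2)=32, (-16*-33 - 27*6)=366; twice the area = |452| = 452; area = 226; boundary points = 1 + 4 + 1 = 6; strictly interior points = area - boundary/2 + 1 = 224; answer 224
Part II: U1 = 224; r = 5; total draws C(11,2) = 55; favorable C(5,2) = 10; P = 2/11; answer 2/11
Part III: U2 = 2/11; threaded value p + q = 13; d = 8889; 8889 = 3 * 2963; number of divisors = (1+1) * (1+1) = 4; answer 4
Part IV: U3 = 4; m = -30; cross terms: (-25*-2 - -30*-2)=-10, (-30*-20 - -20*-2)=560, (-20*-40 - 8*-20)=960, (8*32 - -5*-40)=56, (-5*37 - -15*32)=295, (-15*-2 - -25*37)=955; twice the area = |2816| = 2816; area = 1408; boundary points = 5 + 2 + 4 + 1 + 5 + 1 = 18; strictly interior points = area - boundary/2 + 1 = 1400; answer 1400

1400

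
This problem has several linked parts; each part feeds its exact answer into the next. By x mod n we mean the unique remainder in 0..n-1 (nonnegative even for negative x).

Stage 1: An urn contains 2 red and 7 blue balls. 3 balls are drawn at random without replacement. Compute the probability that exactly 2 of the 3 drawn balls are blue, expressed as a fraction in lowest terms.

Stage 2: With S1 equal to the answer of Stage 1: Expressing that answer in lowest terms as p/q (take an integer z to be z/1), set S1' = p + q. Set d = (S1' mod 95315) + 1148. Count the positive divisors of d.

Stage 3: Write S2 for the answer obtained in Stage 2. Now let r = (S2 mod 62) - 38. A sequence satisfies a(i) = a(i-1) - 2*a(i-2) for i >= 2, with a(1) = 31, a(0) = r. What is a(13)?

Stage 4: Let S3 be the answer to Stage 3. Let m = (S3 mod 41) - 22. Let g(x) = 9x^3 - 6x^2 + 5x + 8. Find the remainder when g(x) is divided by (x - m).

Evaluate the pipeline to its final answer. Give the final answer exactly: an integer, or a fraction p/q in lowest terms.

Stage 1: total draws C(9,3) = 84; favorable C(7,2)*C(2,1) = 42; P = 1/2; answer 1/2
Stage 2: S1 = 1/2; threaded value p + q = 3; d = 1151; 1151 is prime, so its only divisors are 1 and 1151; count = 2; answer 2
Stage 3: S2 = 2; r = -36; a(2) = 1*(31) - 2*(-36) = 103; iterating: a(2)=103, a(3)=41, a(4)=-165, a(5)=-247, a(6)=83, a(7)=577, a(8)=411, a(9)=-743, a(10)=-1565, a(11)=-79, a(12)=3051, a(13)=3209; answer 3209
Stage 4: S3 = 3209; m = -11; remainder = value at the root: 9*(-11)^3 - 6*(-11)^2 + 5*(-11)^1 + 8 = (-11979) + (-726) + (-55) + (8) = -12752; answer -12752

-12752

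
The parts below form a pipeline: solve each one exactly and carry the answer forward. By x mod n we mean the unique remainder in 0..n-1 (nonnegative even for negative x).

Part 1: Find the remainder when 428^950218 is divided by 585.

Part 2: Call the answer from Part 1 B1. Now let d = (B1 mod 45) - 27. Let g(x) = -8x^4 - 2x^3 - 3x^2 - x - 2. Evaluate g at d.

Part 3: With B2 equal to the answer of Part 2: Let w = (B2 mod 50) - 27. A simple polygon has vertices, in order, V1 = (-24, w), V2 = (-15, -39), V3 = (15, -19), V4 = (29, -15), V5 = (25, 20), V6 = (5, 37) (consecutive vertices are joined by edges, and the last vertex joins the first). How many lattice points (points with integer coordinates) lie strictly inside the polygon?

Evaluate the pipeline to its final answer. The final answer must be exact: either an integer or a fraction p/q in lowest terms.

2523

Part 1: squarings mod 585: 428^1=428, 428^2=79, 428^4=391, 428^8=196, 428^16=391, 428^32=196, 428^64=391, 428^128=196, 428^256=391, 428^512=196, 428^1024=391, 428^2048=196, 428^4096=391, 428^8192=196, 428^16384=391, 428^32768=196, 428^65536=391, 428^131072=196, 428^262144=391, 428^524288=196; 428^950218 = 428^2 * 428^8 * 428^64 * 428^128 * 428^256 * 428^512 * 428^1024 * 428^2048 * 428^4096 * 428^8192 * 428^16384 * 428^131072 * 428^262144 * 428^524288 = 274 (mod 585); answer 274
Part 2: B1 = 274; d = -23; -8*(-23)^4 - 2*(-23)^3 - 3*(-23)^2 - 1*(-23)^1 - 2 = (-2238728) + (24334) + (-1587) + (23) + (-2) = -2215960; answer -2215960
Part 3: B2 = -2215960; w = 13; cross terms: (-24*-39 - -15*13)=1131, (-15*-19 - 15*-39)=870, (15*-15 - 29*-19)=326, (29*20 - 25*-15)=955, (25*37 - 5*20)=825, (5*13 - -24*37)=953; twice the area = |5060| = 5060; area = 2530; boundary points = 1 + 10 + 2 + 1 + 1 + 1 = 16; strictly interior points = area - boundary/2 + 1 = 2523; answer 2523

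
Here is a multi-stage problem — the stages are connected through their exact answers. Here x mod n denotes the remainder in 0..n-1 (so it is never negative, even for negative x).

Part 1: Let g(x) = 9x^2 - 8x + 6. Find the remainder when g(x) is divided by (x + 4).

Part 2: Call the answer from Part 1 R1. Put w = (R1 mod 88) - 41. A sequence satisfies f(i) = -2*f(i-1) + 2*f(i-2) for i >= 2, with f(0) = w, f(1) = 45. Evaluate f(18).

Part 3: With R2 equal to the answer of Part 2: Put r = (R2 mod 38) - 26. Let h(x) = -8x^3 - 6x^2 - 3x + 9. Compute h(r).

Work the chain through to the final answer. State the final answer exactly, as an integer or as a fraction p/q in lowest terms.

437

Part 1: remainder = value at the root: 9*(-4)^2 - 8*(-4)^1 + 6 = (144) + (32) + (6) = 182; answer 182
Part 2: R1 = 182; w = -35; f(2) = -2*(45) + 2*(-35) = -160; iterating: f(2)=-160, f(3)=410, f(4)=-1140, f(5)=3100, f(6)=-8480, f(7)=23160, f(8)=-63280, f(9)=172880, f(10)=-472320, f(11)=1290400, f(12)=-3525440, f(13)=9631680, f(14)=-26314240, f(15)=71891840, f(16)=-196412160, f(17)=536608000, f(18)=-1466040320; answer -1466040320
Part 3: R2 = -1466040320; r = -4; -8*(-4)^3 - 6*(-4)^2 - 3*(-4)^1 + 9 = (512) + (-96) + (12) + (9) = 437; answer 437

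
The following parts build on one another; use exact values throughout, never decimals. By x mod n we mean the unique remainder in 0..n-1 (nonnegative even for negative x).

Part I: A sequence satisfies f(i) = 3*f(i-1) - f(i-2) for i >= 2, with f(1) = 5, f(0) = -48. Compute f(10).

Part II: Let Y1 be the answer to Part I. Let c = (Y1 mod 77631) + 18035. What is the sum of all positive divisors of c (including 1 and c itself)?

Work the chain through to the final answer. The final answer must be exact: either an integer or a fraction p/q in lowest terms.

37152

Part I: f(2) = 3*(5) - 1*(-48) = 63; iterating: f(2)=63, f(3)=184, f(4)=489, f(5)=1283, f(6)=3360, f(7)=8797, f(8)=23031, f(9)=60296, f(10)=157857; answer 157857
Part II: Y1 = 157857; c = 20630; 20630 = 2 * 5 * 2063; sigma = (1 + 2) * (1 + 5) * (1 + 2063) = 3 * 6 * 2064 = 37152; answer 37152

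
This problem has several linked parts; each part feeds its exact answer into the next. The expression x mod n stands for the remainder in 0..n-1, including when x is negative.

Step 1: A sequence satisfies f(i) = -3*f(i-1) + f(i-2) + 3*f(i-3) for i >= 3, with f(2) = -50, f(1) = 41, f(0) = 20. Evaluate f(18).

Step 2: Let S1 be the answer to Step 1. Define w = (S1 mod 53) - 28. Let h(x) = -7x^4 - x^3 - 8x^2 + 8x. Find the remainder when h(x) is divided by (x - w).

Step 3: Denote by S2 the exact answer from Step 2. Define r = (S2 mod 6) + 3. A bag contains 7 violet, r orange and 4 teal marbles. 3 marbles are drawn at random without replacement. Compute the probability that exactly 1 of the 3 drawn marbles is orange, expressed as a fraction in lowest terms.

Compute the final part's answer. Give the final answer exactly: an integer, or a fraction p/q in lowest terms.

165/364

Step 1: f(3) = -3*(-50) + 1*(41) + 3*(20) = 251; iterating: f(3)=251, f(4)=-680, f(5)=2141, f(6)=-6350, f(7)=19151, f(8)=-57380, f(9)=172241, f(10)=-516650, f(11)=1550051, f(12)=-4650080, f(13)=13950341, f(14)=-41850950, f(15)=125552951, f(16)=-376658780, f(17)=1129976441, f(18)=-3389929250; answer -3389929250
Step 2: S1 = -3389929250; w = 12; remainder = value at the root: -7*(12)^4 - 1*(12)^3 - 8*(12)^2 + 8*(12)^1 = (-145152) + (-1728) + (-1152) + (96) = -147936; answer -147936
Step 3: S2 = -147936; r = 3; total draws C(14,3) = 364; favorable C(3,1)*C(11,2) = 165; P = 165/364; answer 165/364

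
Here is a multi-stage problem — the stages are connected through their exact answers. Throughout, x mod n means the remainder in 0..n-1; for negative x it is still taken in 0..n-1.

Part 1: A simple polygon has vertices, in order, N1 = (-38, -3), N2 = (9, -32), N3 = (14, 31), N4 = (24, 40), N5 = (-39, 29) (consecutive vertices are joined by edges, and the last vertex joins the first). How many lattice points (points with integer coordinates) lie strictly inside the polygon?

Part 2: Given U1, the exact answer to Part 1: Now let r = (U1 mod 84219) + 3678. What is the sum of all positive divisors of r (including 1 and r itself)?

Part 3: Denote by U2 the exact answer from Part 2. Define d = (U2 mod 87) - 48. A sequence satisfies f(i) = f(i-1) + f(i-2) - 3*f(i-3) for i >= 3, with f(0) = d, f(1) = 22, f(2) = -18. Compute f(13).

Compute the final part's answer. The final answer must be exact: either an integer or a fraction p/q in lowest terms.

Part 1: cross terms: (-38*-32 - 9*-3)=1243, (9*31 - 14*-32)=727, (14*40 - 24*31)=-184, (24*29 - -39*40)=2256, (-39*-3 - -38*29)=1219; twice the area = |5261| = 5261; area = 5261/2; boundary points = 1 + 1 + 1 + 1 + 1 = 5; strictly interior points = area - boundary/2 + 1 = 2629; answer 2629
Part 2: U1 = 2629; r = 6307; 6307 = 7 * 17 * 53; sigma = (1 + 7) * (1 + 17) * (1 + 53) = 8 * 18 * 54 = 7776; answer 7776
Part 3: U2 = 7776; d = -15; f(3) = 1*(-18) + 1*(22) - 3*(-15) = 49; iterating: f(3)=49, f(4)=-35, f(5)=68, f(6)=-114, f(7)=59, f(8)=-259, f(9)=142, f(10)=-294, f(11)=625, f(12)=-95, f(13)=1412; answer 1412

1412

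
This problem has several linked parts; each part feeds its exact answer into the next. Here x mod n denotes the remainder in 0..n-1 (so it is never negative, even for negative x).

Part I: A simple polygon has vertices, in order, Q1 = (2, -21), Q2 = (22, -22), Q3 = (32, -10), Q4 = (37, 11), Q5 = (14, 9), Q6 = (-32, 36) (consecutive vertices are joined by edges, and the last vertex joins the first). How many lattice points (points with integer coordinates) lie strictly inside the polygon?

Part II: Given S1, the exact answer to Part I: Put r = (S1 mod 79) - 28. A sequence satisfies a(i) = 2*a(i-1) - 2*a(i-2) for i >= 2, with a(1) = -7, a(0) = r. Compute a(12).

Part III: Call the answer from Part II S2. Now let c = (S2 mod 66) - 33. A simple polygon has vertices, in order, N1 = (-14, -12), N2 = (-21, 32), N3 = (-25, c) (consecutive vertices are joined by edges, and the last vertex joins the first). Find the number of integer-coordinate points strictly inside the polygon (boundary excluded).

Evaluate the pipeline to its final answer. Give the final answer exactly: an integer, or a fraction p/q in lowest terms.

Part I: cross terms: (2*-22 - 22*-21)=418, (22*-10 - 32*-22)=484, (32*11 - 37*-10)=722, (37*9 - 14*11)=179, (14*36 - -32*9)=792, (-32*-21 - 2*36)=600; twice the area = |3195| = 3195; area = 3195/2; boundary points = 1 + 2 + 1 + 1 + 1 + 1 = 7; strictly interior points = area - boundary/2 + 1 = 1595; answer 1595
Part II: S1 = 1595; r = -13; a(2) = 2*(-7) - 2*(-13) = 12; iterating: a(2)=12, a(3)=38, a(4)=52, a(5)=28, a(6)=-48, a(7)=-152, a(8)=-208, a(9)=-112, a(10)=192, a(11)=608, a(12)=832; answer 832
Part III: S2 = 832; c = 7; cross terms: (-14*32 - -21*-12)=-700, (-21*7 - -25*32)=653, (-25*-12 - -14*7)=398; twice the area = |351| = 351; area = 351/2; boundary points = 1 + 1 + 1 = 3; strictly interior points = area - boundary/2 + 1 = 175; answer 175

175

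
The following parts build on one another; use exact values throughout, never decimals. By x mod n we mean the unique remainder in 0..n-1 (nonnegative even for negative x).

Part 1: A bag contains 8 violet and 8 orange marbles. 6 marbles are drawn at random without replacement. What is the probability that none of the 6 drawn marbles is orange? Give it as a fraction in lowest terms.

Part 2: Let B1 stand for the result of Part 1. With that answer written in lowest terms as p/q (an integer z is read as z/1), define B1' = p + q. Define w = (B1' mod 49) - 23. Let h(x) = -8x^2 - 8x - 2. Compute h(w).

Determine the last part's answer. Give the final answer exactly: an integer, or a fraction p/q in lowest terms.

-3042

Part 1: total draws C(16,6) = 8008; favorable C(8,6) = 28; P = 1/286; answer 1/286
Part 2: B1 = 1/286; threaded value p + q = 287; w = 19; -8*(19)^2 - 8*(19)^1 - 2 = (-2888) + (-152) + (-2) = -3042; answer -3042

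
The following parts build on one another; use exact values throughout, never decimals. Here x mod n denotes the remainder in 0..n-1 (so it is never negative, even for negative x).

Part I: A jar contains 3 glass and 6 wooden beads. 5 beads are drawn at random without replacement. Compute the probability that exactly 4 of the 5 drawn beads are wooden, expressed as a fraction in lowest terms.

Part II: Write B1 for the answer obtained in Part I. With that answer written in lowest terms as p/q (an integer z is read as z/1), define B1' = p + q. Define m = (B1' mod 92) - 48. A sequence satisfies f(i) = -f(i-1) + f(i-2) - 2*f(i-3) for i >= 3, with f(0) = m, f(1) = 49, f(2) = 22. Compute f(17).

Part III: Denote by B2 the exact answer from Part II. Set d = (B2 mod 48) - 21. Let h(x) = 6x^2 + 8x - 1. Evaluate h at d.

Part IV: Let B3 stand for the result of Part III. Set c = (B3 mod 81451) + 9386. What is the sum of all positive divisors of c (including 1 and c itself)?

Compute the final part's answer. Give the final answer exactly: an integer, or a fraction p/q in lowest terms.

Part I: total draws C(9,5) = 126; favorable C(6,4)*C(3,1) = 45; P = 5/14; answer 5/14
Part II: B1 = 5/14; threaded value p + q = 19; m = -29; f(3) = -1*(22) + 1*(49) - 2*(-29) = 85; iterating: f(3)=85, f(4)=-161, f(5)=202, f(6)=-533, f(7)=1057, f(8)=-1994, f(9)=4117, f(10)=-8225, f(11)=16330, f(12)=-32789, f(13)=65569, f(14)=-131018, f(15)=262165, f(16)=-524321, f(17)=1048522; answer 1048522
Part III: B2 = 1048522; d = -11; 6*(-11)^2 + 8*(-11)^1 - 1 = (726) + (-88) + (-1) = 637; answer 637
Part IV: B3 = 637; c = 10023; 10023 = 3 * 13 * 257; sigma = (1 + 3) * (1 + 13) * (1 + 257) = 4 * 14 * 258 = 14448; answer 14448

14448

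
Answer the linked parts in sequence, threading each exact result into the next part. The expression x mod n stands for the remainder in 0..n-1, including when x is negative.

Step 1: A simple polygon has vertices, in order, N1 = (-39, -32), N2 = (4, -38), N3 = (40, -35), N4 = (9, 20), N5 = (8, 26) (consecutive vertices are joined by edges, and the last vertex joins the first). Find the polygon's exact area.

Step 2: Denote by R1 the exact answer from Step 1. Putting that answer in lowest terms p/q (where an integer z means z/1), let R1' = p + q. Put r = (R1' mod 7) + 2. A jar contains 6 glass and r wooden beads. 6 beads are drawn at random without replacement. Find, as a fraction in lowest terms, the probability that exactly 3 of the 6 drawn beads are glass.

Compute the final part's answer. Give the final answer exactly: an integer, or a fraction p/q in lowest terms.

Step 1: cross terms: (-39*-38 - 4*-32)=1610, (4*-35 - 40*-38)=1380, (40*20 - 9*-35)=1115, (9*26 - 8*20)=74, (8*-32 - -39*26)=758; twice the area = |4937| = 4937; area = 4937/2; answer 4937/2
Step 2: R1 = 4937/2; threaded value p + q = 4939; r = 6; total draws C(12,6) = 924; favorable C(6,3)*C(6,3) = 400; P = 100/231; answer 100/231

100/231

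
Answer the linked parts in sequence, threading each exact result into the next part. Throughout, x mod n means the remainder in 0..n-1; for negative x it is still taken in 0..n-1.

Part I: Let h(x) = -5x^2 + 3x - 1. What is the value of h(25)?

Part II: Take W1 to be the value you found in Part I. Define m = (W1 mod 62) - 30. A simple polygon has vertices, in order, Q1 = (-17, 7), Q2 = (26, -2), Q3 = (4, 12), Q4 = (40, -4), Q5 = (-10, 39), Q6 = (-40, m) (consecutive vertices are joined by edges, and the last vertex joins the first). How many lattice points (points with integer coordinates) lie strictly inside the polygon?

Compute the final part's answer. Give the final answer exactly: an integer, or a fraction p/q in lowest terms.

Part I: -5*(25)^2 + 3*(25)^1 - 1 = (-3125) + (75) + (-1) = -3051; answer -3051
Part II: W1 = -3051; m = 19; cross terms: (-17*-2 - 26*7)=-148, (26*12 - 4*-2)=320, (4*-4 - 40*12)=-496, (40*39 - -10*-4)=1520, (-10*19 - -40*39)=1370, (-40*7 - -17*19)=43; twice the area = |2609| = 2609; area = 2609/2; boundary points = 1 + 2 + 4 + 1 + 10 + 1 = 19; strictly interior points = area - boundary/2 + 1 = 1296; answer 1296

1296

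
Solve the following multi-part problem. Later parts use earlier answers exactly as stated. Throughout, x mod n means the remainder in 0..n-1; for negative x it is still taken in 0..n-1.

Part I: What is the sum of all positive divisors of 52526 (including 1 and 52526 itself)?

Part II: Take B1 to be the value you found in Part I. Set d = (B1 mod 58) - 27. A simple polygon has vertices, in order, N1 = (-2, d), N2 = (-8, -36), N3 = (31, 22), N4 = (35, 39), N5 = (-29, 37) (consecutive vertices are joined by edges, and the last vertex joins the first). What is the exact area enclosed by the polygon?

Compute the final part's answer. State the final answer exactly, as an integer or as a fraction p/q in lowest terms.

Part I: 52526 = 2 * 26263; sigma = (1 + 2) * (1 + 26263) = 3 * 26264 = 78792; answer 78792
Part II: B1 = 78792; d = 1; cross terms: (-2*-36 - -8*1)=80, (-8*22 - 31*-36)=940, (31*39 - 35*22)=439, (35*37 - -29*39)=2426, (-29*1 - -2*37)=45; twice the area = |3930| = 3930; area = 1965; answer 1965

1965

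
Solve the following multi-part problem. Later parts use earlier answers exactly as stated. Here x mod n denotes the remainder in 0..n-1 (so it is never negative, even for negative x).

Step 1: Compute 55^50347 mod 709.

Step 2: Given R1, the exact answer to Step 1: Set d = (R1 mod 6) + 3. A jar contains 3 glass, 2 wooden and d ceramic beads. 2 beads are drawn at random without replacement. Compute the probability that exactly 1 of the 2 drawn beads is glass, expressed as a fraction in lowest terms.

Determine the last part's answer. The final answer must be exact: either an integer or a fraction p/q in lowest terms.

9/22

Step 1: squarings mod 709: 55^1=55, 55^2=189, 55^4=271, 55^8=414, 55^16=527, 55^32=510, 55^64=606, 55^128=683, 55^256=676, 55^512=380, 55^1024=473, 55^2048=394, 55^4096=674, 55^8192=516, 55^16384=381, 55^32768=525; 55^50347 = 55^1 * 55^2 * 55^8 * 55^32 * 55^128 * 55^1024 * 55^16384 * 55^32768 = 676 (mod 709); answer 676
Step 2: R1 = 676; d = 7; total draws C(12,2) = 66; favorable C(3,1)*C(9,1) = 27; P = 9/22; answer 9/22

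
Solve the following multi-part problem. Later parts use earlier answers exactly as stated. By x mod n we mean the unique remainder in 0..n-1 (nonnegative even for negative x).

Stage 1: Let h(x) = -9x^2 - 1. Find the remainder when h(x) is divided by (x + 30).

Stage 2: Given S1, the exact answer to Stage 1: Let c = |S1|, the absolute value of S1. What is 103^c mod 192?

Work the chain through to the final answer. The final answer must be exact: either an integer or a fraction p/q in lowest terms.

7

Stage 1: remainder = value at the root: -9*(-30)^2 - 1 = (-8100) + (-1) = -8101; answer -8101
Stage 2: S1 = -8101; c = 8101; squarings mod 192: 103^1=103, 103^2=49, 103^4=97, 103^8=1, 103^16=1, 103^32=1, 103^64=1, 103^128=1, 103^256=1, 103^512=1, 103^1024=1, 103^2048=1, 103^4096=1; 103^8101 = 103^1 * 103^4 * 103^32 * 103^128 * 103^256 * 103^512 * 103^1024 * 103^2048 * 103^4096 = 7 (mod 192); answer 7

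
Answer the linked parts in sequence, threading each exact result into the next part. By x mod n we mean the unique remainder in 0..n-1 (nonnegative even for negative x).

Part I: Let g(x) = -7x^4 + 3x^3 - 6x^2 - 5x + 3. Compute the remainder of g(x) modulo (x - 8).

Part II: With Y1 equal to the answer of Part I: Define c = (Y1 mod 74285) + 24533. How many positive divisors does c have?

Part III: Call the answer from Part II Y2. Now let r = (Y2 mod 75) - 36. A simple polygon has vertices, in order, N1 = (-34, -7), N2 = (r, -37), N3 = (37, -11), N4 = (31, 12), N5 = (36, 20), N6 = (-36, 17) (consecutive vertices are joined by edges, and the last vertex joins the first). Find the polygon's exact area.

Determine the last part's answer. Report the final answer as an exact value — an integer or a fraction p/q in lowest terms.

2949

Part I: remainder = value at the root: -7*(8)^4 + 3*(8)^3 - 6*(8)^2 - 5*(8)^1 + 3 = (-28672) + (1536) + (-384) + (-40) + (3) = -27557; answer -27557
Part II: Y1 = -27557; c = 71261; 71261 is prime, so its only divisors are 1 and 71261; count = 2; answer 2
Part III: Y2 = 2; r = -34; cross terms: (-34*-37 - -34*-7)=1020, (-34*-11 - 37*-37)=1743, (37*12 - 31*-11)=785, (31*20 - 36*12)=188, (36*17 - -36*20)=1332, (-36*-7 - -34*17)=830; twice the area = |5898| = 5898; area = 2949; answer 2949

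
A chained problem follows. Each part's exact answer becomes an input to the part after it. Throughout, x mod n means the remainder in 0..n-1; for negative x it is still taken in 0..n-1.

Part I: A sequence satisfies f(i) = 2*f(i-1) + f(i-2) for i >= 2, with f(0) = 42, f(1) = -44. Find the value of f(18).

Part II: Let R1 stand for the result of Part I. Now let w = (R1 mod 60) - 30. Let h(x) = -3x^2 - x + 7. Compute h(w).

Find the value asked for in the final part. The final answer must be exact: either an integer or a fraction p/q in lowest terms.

Part I: f(2) = 2*(-44) + 1*(42) = -46; iterating: f(2)=-46, f(3)=-136, f(4)=-318, f(5)=-772, f(6)=-1862, f(7)=-4496, f(8)=-10854, f(9)=-26204, f(10)=-63262, f(11)=-152728, f(12)=-368718, f(13)=-890164, f(14)=-2149046, f(15)=-5188256, f(16)=-12525558, f(17)=-30239372, f(18)=-73004302; answer -73004302
Part II: R1 = -73004302; w = 8; -3*(8)^2 - 1*(8)^1 + 7 = (-192) + (-8) + (7) = -193; answer -193

-193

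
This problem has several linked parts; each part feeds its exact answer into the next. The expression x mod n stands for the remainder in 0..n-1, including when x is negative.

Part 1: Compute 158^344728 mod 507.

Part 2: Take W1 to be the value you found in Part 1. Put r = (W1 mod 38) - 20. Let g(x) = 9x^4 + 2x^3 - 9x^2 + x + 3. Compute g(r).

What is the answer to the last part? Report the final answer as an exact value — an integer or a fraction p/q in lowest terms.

708

Part 1: squarings mod 507: 158^1=158, 158^2=121, 158^4=445, 158^8=295, 158^16=328, 158^32=100, 158^64=367, 158^128=334, 158^256=16, 158^512=256, 158^1024=133, 158^2048=451, 158^4096=94, 158^8192=217, 158^16384=445, 158^32768=295, 158^65536=328, 158^131072=100, 158^262144=367; 158^344728 = 158^8 * 158^16 * 158^128 * 158^512 * 158^16384 * 158^65536 * 158^262144 = 289 (mod 507); answer 289
Part 2: W1 = 289; r = 3; 9*(3)^4 + 2*(3)^3 - 9*(3)^2 + 1*(3)^1 + 3 = (729) + (54) + (-81) + (3) + (3) = 708; answer 708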